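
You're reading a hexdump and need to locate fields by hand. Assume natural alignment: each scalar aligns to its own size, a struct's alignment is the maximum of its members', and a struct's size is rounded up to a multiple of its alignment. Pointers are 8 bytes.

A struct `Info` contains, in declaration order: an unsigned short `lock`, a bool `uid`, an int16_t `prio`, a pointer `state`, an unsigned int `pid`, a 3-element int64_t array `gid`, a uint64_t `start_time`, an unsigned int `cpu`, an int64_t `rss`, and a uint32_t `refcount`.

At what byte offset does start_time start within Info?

lock at 0 (size 2, align 2) → ends 2
uid at 2 (size 1, align 1) → ends 3
pad 1 to align 2 for prio
prio at 4 (size 2, align 2) → ends 6
pad 2 to align 8 for state
state at 8 (size 8, align 8) → ends 16
pid at 16 (size 4, align 4) → ends 20
pad 4 to align 8 for gid
gid at 24 (size 24, align 8) → ends 48
start_time at 48 (size 8, align 8) → ends 56

48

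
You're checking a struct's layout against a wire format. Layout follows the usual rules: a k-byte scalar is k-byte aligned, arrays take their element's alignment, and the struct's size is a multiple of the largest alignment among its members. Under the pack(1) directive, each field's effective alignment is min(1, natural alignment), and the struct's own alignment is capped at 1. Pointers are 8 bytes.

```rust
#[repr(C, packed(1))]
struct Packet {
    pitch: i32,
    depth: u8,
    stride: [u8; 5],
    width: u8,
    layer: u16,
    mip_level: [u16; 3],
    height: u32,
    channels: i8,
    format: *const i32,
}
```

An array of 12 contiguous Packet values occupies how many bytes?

384

pitch at 0 (size 4, align 1) → ends 4
depth at 4 (size 1, align 1) → ends 5
stride at 5 (size 5, align 1) → ends 10
width at 10 (size 1, align 1) → ends 11
layer at 11 (size 2, align 1) → ends 13
mip_level at 13 (size 6, align 1) → ends 19
height at 19 (size 4, align 1) → ends 23
channels at 23 (size 1, align 1) → ends 24
format at 24 (size 8, align 1) → ends 32
total 32 bytes, alignment 1
array of 12: 12 × 32 = 384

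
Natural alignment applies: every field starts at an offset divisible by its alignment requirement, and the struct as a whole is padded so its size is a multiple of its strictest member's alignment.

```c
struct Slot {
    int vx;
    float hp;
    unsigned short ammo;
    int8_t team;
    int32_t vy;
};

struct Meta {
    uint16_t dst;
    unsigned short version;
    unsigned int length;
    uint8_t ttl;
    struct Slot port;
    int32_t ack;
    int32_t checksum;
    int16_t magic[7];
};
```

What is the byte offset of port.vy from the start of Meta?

24

Slot: 0..4  vx  (4B, 4-aligned); 4..8  hp  (4B, 4-aligned); 8..10  ammo  (2B, 2-aligned); 10..11  team  (1B, 1-aligned); 11..12  -- padding (1B); 12..16  vy  (4B, 4-aligned); sizeof = 16, alignof = 4
0..2  dst  (2B, 2-aligned)
2..4  version  (2B, 2-aligned)
4..8  length  (4B, 4-aligned)
8..9  ttl  (1B, 1-aligned)
9..12  -- padding (3B)
12..28  port  (16B, 4-aligned)
within Slot: vy at 12
12 + 12 = 24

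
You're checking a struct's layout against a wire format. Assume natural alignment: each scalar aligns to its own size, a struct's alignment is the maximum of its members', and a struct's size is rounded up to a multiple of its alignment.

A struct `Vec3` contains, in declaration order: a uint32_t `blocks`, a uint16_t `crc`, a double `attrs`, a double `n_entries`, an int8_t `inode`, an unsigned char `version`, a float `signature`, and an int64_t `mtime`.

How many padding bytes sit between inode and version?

0

0..4  blocks  (4B, 4-aligned)
4..6  crc  (2B, 2-aligned)
6..8  -- padding (2B)
8..16  attrs  (8B, 8-aligned)
16..24  n_entries  (8B, 8-aligned)
24..25  inode  (1B, 1-aligned)
25..26  version  (1B, 1-aligned)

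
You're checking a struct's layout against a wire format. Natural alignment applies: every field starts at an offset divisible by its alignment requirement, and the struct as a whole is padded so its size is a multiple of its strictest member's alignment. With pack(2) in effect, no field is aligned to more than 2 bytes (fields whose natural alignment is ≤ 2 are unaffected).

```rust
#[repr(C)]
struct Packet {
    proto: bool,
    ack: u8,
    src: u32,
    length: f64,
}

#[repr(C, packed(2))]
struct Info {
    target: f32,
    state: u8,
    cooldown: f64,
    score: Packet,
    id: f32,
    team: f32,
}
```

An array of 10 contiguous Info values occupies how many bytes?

380

Packet: 0..1  proto  (1B, 1-aligned); 1..2  ack  (1B, 1-aligned); 2..4  -- padding (2B); 4..8  src  (4B, 4-aligned); 8..16  length  (8B, 8-aligned); sizeof = 16, alignof = 8
0..4  target  (4B, 2-aligned)
4..5  state  (1B, 1-aligned)
5..6  -- padding (1B)
6..14  cooldown  (8B, 2-aligned)
14..30  score  (16B, 2-aligned)
30..34  id  (4B, 2-aligned)
34..38  team  (4B, 2-aligned)
sizeof = 38, alignof = 2
array of 10: 10 × 38 = 380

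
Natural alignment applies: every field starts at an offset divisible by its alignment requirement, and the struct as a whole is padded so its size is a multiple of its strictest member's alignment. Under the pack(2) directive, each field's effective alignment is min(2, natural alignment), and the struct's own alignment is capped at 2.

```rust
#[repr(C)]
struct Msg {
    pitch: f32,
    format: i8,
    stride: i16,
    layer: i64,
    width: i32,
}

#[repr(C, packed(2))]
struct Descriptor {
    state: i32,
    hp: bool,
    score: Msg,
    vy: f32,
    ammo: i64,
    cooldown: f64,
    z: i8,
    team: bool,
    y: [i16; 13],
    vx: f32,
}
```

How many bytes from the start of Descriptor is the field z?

Msg: 0..4  pitch  (4B, 4-aligned); 4..5  format  (1B, 1-aligned); 5..6  -- padding (1B); 6..8  stride  (2B, 2-aligned); 8..16  layer  (8B, 8-aligned); 16..20  width  (4B, 4-aligned); 20..24  -- tail padding (4B); sizeof = 24, alignof = 8
0..4  state  (4B, 2-aligned)
4..5  hp  (1B, 1-aligned)
5..6  -- padding (1B)
6..30  score  (24B, 2-aligned)
30..34  vy  (4B, 2-aligned)
34..42  ammo  (8B, 2-aligned)
42..50  cooldown  (8B, 2-aligned)
50..51  z  (1B, 1-aligned)

50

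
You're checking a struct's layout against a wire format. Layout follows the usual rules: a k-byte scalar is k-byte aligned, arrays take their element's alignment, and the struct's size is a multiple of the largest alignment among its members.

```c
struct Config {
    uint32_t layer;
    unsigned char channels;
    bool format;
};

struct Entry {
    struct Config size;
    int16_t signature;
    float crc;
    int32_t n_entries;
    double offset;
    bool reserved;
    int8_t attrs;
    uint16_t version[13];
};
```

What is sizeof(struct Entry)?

Config: @0: layer [4B, align 4] → 4; @4: channels [1B, align 1] → 5; @5: format [1B, align 1] → 6; +2 tail pad (align 4); size 8, align 4
@0: size [8B, align 4] → 8
@8: signature [2B, align 2] → 10
+2 pad (align 4)
@12: crc [4B, align 4] → 16
@16: n_entries [4B, align 4] → 20
+4 pad (align 8)
@24: offset [8B, align 8] → 32
@32: reserved [1B, align 1] → 33
@33: attrs [1B, align 1] → 34
@34: version [26B, align 2] → 60
+4 tail pad (align 8)
size 64, align 8

64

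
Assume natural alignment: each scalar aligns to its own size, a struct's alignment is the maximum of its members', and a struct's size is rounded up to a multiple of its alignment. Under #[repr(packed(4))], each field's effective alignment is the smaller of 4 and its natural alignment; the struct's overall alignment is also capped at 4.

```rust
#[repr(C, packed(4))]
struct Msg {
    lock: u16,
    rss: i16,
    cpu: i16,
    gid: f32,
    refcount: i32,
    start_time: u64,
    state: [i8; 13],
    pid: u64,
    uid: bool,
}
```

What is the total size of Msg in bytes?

0..2  lock  (2B, 2-aligned)
2..4  rss  (2B, 2-aligned)
4..6  cpu  (2B, 2-aligned)
6..8  -- padding (2B)
8..12  gid  (4B, 4-aligned)
12..16  refcount  (4B, 4-aligned)
16..24  start_time  (8B, 4-aligned)
24..37  state  (13B, 1-aligned)
37..40  -- padding (3B)
40..48  pid  (8B, 4-aligned)
48..49  uid  (1B, 1-aligned)
49..52  -- tail padding (3B)
sizeof = 52, alignof = 4

52 bytes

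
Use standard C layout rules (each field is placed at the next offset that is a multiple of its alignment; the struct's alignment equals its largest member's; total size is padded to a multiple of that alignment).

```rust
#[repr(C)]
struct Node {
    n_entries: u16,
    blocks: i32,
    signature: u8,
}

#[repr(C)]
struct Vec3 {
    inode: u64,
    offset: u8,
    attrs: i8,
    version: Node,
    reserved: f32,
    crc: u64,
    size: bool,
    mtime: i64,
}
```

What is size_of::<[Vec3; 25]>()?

Node: n_entries at 0 (size 2, align 2) → ends 2; pad 2 to align 4 for blocks; blocks at 4 (size 4, align 4) → ends 8; signature at 8 (size 1, align 1) → ends 9; tail pad 3 to reach multiple of 4; total 12 bytes, alignment 4
inode at 0 (size 8, align 8) → ends 8
offset at 8 (size 1, align 1) → ends 9
attrs at 9 (size 1, align 1) → ends 10
pad 2 to align 4 for version
version at 12 (size 12, align 4) → ends 24
reserved at 24 (size 4, align 4) → ends 28
pad 4 to align 8 for crc
crc at 32 (size 8, align 8) → ends 40
size at 40 (size 1, align 1) → ends 41
pad 7 to align 8 for mtime
mtime at 48 (size 8, align 8) → ends 56
total 56 bytes, alignment 8
array of 25: 25 × 56 = 1400

1400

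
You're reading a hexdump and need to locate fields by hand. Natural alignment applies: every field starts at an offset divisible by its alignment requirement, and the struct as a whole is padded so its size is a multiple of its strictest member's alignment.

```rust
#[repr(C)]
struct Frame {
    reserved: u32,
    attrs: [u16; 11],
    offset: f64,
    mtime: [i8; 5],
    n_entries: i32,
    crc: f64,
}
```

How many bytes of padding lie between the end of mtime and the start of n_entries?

0..4  reserved  (4B, 4-aligned)
4..26  attrs  (22B, 2-aligned)
26..32  -- padding (6B)
32..40  offset  (8B, 8-aligned)
40..45  mtime  (5B, 1-aligned)
45..48  -- padding (3B)
48..52  n_entries  (4B, 4-aligned)

3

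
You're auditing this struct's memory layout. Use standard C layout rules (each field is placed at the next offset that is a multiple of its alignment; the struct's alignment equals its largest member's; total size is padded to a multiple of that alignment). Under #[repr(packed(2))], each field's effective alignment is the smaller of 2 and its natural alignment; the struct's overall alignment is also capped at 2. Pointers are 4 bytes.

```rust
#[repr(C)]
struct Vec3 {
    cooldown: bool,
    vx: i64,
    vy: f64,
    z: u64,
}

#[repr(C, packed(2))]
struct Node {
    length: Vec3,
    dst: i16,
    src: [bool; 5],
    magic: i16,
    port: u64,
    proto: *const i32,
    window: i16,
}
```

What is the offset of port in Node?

Vec3: cooldown at 0 (size 1, align 1) → ends 1; pad 7 to align 8 for vx; vx at 8 (size 8, align 8) → ends 16; vy at 16 (size 8, align 8) → ends 24; z at 24 (size 8, align 8) → ends 32; total 32 bytes, alignment 8
length at 0 (size 32, align 2) → ends 32
dst at 32 (size 2, align 2) → ends 34
src at 34 (size 5, align 1) → ends 39
pad 1 to align 2 for magic
magic at 40 (size 2, align 2) → ends 42
port at 42 (size 8, align 2) → ends 50

42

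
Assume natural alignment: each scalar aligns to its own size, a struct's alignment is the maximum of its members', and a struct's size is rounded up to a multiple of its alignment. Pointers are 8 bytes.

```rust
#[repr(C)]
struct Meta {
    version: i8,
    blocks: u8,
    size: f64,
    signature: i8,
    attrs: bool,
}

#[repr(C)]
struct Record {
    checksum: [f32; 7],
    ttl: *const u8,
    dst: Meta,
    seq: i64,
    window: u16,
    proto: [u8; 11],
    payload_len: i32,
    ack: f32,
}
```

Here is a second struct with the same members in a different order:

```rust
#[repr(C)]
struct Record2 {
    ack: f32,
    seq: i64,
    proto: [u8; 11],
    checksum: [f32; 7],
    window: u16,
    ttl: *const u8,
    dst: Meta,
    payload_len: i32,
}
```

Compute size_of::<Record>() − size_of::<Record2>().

Meta: 0..1  version  (1B, 1-aligned); 1..2  blocks  (1B, 1-aligned); 2..8  -- padding (6B); 8..16  size  (8B, 8-aligned); 16..17  signature  (1B, 1-aligned); 17..18  attrs  (1B, 1-aligned); 18..24  -- tail padding (6B); sizeof = 24, alignof = 8
0..28  checksum  (28B, 4-aligned)
28..32  -- padding (4B)
32..40  ttl  (8B, 8-aligned)
40..64  dst  (24B, 8-aligned)
64..72  seq  (8B, 8-aligned)
72..74  window  (2B, 2-aligned)
74..85  proto  (11B, 1-aligned)
85..88  -- padding (3B)
88..92  payload_len  (4B, 4-aligned)
92..96  ack  (4B, 4-aligned)
sizeof = 96, alignof = 8
— Record2 —
0..4  ack  (4B, 4-aligned)
4..8  -- padding (4B)
8..16  seq  (8B, 8-aligned)
16..27  proto  (11B, 1-aligned)
27..28  -- padding (1B)
28..56  checksum  (28B, 4-aligned)
56..58  window  (2B, 2-aligned)
58..64  -- padding (6B)
64..72  ttl  (8B, 8-aligned)
72..96  dst  (24B, 8-aligned)
96..100  payload_len  (4B, 4-aligned)
100..104  -- tail padding (4B)
sizeof = 104, alignof = 8
96 − 104 = -8

-8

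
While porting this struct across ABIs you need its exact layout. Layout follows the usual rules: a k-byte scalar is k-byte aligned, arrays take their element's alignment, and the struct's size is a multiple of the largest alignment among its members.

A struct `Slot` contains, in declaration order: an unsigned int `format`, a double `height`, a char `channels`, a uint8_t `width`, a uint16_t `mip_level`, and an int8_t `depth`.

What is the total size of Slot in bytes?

0..4  format  (4B, 4-aligned)
4..8  -- padding (4B)
8..16  height  (8B, 8-aligned)
16..17  channels  (1B, 1-aligned)
17..18  width  (1B, 1-aligned)
18..20  mip_level  (2B, 2-aligned)
20..21  depth  (1B, 1-aligned)
21..24  -- tail padding (3B)
sizeof = 24, alignof = 8

24 bytes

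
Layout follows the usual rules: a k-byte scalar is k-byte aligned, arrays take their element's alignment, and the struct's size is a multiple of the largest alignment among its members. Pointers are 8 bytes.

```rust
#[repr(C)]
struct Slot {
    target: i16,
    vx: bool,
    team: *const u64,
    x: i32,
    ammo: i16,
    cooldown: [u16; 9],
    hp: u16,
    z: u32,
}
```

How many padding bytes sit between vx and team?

target at 0 (size 2, align 2) → ends 2
vx at 2 (size 1, align 1) → ends 3
pad 5 to align 8 for team
team at 8 (size 8, align 8) → ends 16

5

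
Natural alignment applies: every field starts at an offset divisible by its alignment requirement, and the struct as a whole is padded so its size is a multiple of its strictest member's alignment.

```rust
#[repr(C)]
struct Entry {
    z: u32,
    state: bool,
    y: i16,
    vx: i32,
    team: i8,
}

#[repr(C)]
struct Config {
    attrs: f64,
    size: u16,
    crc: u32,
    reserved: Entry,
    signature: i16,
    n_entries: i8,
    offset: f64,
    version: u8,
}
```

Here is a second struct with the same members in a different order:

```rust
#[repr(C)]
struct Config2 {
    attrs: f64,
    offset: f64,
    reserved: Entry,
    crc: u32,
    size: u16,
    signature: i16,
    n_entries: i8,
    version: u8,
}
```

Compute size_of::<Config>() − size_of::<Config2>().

8

Entry: @0: z [4B, align 4] → 4; @4: state [1B, align 1] → 5; +1 pad (align 2); @6: y [2B, align 2] → 8; @8: vx [4B, align 4] → 12; @12: team [1B, align 1] → 13; +3 tail pad (align 4); size 16, align 4
@0: attrs [8B, align 8] → 8
@8: size [2B, align 2] → 10
+2 pad (align 4)
@12: crc [4B, align 4] → 16
@16: reserved [16B, align 4] → 32
@32: signature [2B, align 2] → 34
@34: n_entries [1B, align 1] → 35
+5 pad (align 8)
@40: offset [8B, align 8] → 48
@48: version [1B, align 1] → 49
+7 tail pad (align 8)
size 56, align 8
— Config2 —
@0: attrs [8B, align 8] → 8
@8: offset [8B, align 8] → 16
@16: reserved [16B, align 4] → 32
@32: crc [4B, align 4] → 36
@36: size [2B, align 2] → 38
@38: signature [2B, align 2] → 40
@40: n_entries [1B, align 1] → 41
@41: version [1B, align 1] → 42
+6 tail pad (align 8)
size 48, align 8
56 − 48 = 8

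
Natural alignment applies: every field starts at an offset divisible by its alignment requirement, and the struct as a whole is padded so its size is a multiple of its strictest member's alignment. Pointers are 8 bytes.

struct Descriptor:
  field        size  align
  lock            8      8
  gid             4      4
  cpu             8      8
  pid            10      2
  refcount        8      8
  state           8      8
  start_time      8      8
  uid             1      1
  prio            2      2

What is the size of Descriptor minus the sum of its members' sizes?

0..8  lock  (8B, 8-aligned)
8..12  gid  (4B, 4-aligned)
12..16  -- padding (4B)
16..24  cpu  (8B, 8-aligned)
24..34  pid  (10B, 2-aligned)
34..40  -- padding (6B)
40..48  refcount  (8B, 8-aligned)
48..56  state  (8B, 8-aligned)
56..64  start_time  (8B, 8-aligned)
64..65  uid  (1B, 1-aligned)
65..66  -- padding (1B)
66..68  prio  (2B, 2-aligned)
68..72  -- tail padding (4B)
sizeof = 72, alignof = 8
data bytes 57, size 72 → padding 15

15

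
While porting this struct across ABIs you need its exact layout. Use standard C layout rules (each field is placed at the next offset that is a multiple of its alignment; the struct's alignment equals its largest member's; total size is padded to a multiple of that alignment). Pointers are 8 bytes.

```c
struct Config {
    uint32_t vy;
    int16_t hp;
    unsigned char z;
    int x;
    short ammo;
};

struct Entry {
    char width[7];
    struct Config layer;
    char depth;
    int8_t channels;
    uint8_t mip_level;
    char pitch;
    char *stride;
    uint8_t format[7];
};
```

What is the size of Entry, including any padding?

Config: vy at 0 (size 4, align 4) → ends 4; hp at 4 (size 2, align 2) → ends 6; z at 6 (size 1, align 1) → ends 7; pad 1 to align 4 for x; x at 8 (size 4, align 4) → ends 12; ammo at 12 (size 2, align 2) → ends 14; tail pad 2 to reach multiple of 4; total 16 bytes, alignment 4
width at 0 (size 7, align 1) → ends 7
pad 1 to align 4 for layer
layer at 8 (size 16, align 4) → ends 24
depth at 24 (size 1, align 1) → ends 25
channels at 25 (size 1, align 1) → ends 26
mip_level at 26 (size 1, align 1) → ends 27
pitch at 27 (size 1, align 1) → ends 28
pad 4 to align 8 for stride
stride at 32 (size 8, align 8) → ends 40
format at 40 (size 7, align 1) → ends 47
tail pad 1 to reach multiple of 8
total 48 bytes, alignment 8

48 bytes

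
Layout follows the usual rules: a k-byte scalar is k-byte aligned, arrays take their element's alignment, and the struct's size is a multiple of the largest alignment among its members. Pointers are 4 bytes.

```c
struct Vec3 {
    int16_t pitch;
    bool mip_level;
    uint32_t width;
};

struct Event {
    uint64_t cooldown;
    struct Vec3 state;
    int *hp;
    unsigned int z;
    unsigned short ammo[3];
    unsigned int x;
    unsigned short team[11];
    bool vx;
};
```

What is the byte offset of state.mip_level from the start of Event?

Vec3: @0: pitch [2B, align 2] → 2; @2: mip_level [1B, align 1] → 3; +1 pad (align 4); @4: width [4B, align 4] → 8; size 8, align 4
@0: cooldown [8B, align 8] → 8
@8: state [8B, align 4] → 16
within Vec3: mip_level at 2
8 + 2 = 10

10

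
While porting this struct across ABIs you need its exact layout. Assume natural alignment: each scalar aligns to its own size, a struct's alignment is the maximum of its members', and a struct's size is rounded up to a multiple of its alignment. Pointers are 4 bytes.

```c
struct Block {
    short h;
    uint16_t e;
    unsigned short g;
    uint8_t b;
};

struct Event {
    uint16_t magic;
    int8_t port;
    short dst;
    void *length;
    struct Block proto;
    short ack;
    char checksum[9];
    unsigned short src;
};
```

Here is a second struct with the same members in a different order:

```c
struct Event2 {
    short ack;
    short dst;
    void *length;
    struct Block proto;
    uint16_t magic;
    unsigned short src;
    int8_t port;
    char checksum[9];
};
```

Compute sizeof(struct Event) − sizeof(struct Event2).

Block: 0..2  h  (2B, 2-aligned); 2..4  e  (2B, 2-aligned); 4..6  g  (2B, 2-aligned); 6..7  b  (1B, 1-aligned); 7..8  -- tail padding (1B); sizeof = 8, alignof = 2
0..2  magic  (2B, 2-aligned)
2..3  port  (1B, 1-aligned)
3..4  -- padding (1B)
4..6  dst  (2B, 2-aligned)
6..8  -- padding (2B)
8..12  length  (4B, 4-aligned)
12..20  proto  (8B, 2-aligned)
20..22  ack  (2B, 2-aligned)
22..31  checksum  (9B, 1-aligned)
31..32  -- padding (1B)
32..34  src  (2B, 2-aligned)
34..36  -- tail padding (2B)
sizeof = 36, alignof = 4
— Event2 —
0..2  ack  (2B, 2-aligned)
2..4  dst  (2B, 2-aligned)
4..8  length  (4B, 4-aligned)
8..16  proto  (8B, 2-aligned)
16..18  magic  (2B, 2-aligned)
18..20  src  (2B, 2-aligned)
20..21  port  (1B, 1-aligned)
21..30  checksum  (9B, 1-aligned)
30..32  -- tail padding (2B)
sizeof = 32, alignof = 4
36 − 32 = 4

4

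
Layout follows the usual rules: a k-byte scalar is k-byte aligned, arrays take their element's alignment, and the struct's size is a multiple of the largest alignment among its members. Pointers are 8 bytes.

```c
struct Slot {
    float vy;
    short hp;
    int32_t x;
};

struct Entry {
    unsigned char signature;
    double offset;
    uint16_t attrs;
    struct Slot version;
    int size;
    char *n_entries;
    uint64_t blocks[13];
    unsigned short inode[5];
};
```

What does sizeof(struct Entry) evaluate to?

Slot: 0..4  vy  (4B, 4-aligned); 4..6  hp  (2B, 2-aligned); 6..8  -- padding (2B); 8..12  x  (4B, 4-aligned); sizeof = 12, alignof = 4
0..1  signature  (1B, 1-aligned)
1..8  -- padding (7B)
8..16  offset  (8B, 8-aligned)
16..18  attrs  (2B, 2-aligned)
18..20  -- padding (2B)
20..32  version  (12B, 4-aligned)
32..36  size  (4B, 4-aligned)
36..40  -- padding (4B)
40..48  n_entries  (8B, 8-aligned)
48..152  blocks  (104B, 8-aligned)
152..162  inode  (10B, 2-aligned)
162..168  -- tail padding (6B)
sizeof = 168, alignof = 8

168 bytes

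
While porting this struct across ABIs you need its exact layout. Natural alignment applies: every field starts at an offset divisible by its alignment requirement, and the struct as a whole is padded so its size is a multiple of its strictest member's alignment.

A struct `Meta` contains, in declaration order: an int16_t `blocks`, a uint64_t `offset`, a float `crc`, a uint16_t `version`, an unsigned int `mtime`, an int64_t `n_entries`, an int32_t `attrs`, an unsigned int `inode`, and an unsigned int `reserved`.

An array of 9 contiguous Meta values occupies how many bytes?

504

0..2  blocks  (2B, 2-aligned)
2..8  -- padding (6B)
8..16  offset  (8B, 8-aligned)
16..20  crc  (4B, 4-aligned)
20..22  version  (2B, 2-aligned)
22..24  -- padding (2B)
24..28  mtime  (4B, 4-aligned)
28..32  -- padding (4B)
32..40  n_entries  (8B, 8-aligned)
40..44  attrs  (4B, 4-aligned)
44..48  inode  (4B, 4-aligned)
48..52  reserved  (4B, 4-aligned)
52..56  -- tail padding (4B)
sizeof = 56, alignof = 8
array of 9: 9 × 56 = 504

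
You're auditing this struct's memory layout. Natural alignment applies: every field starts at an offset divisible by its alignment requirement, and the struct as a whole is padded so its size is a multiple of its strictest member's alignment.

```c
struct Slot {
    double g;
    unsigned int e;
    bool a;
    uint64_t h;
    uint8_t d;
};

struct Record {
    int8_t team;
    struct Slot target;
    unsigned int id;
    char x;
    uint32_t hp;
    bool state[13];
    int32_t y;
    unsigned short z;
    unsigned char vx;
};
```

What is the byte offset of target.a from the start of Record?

20

Slot: @0: g [8B, align 8] → 8; @8: e [4B, align 4] → 12; @12: a [1B, align 1] → 13; +3 pad (align 8); @16: h [8B, align 8] → 24; @24: d [1B, align 1] → 25; +7 tail pad (align 8); size 32, align 8
@0: team [1B, align 1] → 1
+7 pad (align 8)
@8: target [32B, align 8] → 40
within Slot: a at 12
8 + 12 = 20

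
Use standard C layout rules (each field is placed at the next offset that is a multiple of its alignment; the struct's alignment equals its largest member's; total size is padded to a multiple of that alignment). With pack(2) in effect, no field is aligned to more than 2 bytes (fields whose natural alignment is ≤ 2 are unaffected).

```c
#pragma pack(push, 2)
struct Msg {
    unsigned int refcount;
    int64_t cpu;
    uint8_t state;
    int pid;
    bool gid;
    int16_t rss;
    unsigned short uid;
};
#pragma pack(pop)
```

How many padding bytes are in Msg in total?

2

refcount at 0 (size 4, align 2) → ends 4
cpu at 4 (size 8, align 2) → ends 12
state at 12 (size 1, align 1) → ends 13
pad 1 to align 2 for pid
pid at 14 (size 4, align 2) → ends 18
gid at 18 (size 1, align 1) → ends 19
pad 1 to align 2 for rss
rss at 20 (size 2, align 2) → ends 22
uid at 22 (size 2, align 2) → ends 24
total 24 bytes, alignment 2
data bytes 22, size 24 → padding 2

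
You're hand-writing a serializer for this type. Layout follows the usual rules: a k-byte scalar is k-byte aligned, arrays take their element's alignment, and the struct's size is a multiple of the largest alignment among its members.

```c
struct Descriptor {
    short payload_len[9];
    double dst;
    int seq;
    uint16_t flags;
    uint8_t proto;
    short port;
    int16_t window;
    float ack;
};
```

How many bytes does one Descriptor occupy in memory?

0..18  payload_len  (18B, 2-aligned)
18..24  -- padding (6B)
24..32  dst  (8B, 8-aligned)
32..36  seq  (4B, 4-aligned)
36..38  flags  (2B, 2-aligned)
38..39  proto  (1B, 1-aligned)
39..40  -- padding (1B)
40..42  port  (2B, 2-aligned)
42..44  window  (2B, 2-aligned)
44..48  ack  (4B, 4-aligned)
sizeof = 48, alignof = 8

48 bytes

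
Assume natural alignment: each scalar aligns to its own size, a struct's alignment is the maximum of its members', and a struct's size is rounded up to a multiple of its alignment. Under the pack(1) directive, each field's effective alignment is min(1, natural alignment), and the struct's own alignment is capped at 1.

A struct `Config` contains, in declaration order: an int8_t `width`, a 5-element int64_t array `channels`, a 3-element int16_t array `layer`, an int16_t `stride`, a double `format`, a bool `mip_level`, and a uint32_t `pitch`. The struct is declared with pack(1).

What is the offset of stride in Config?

47

width at 0 (size 1, align 1) → ends 1
channels at 1 (size 40, align 1) → ends 41
layer at 41 (size 6, align 1) → ends 47
stride at 47 (size 2, align 1) → ends 49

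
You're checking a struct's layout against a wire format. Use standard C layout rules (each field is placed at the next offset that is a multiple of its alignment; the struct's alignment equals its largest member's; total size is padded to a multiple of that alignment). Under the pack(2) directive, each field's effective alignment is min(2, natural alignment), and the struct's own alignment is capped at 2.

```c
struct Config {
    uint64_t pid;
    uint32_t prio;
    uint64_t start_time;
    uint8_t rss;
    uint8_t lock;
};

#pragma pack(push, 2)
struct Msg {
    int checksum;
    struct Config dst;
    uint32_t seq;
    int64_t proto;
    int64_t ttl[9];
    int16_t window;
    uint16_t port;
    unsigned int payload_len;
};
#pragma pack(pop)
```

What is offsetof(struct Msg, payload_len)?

124

Config: @0: pid [8B, align 8] → 8; @8: prio [4B, align 4] → 12; +4 pad (align 8); @16: start_time [8B, align 8] → 24; @24: rss [1B, align 1] → 25; @25: lock [1B, align 1] → 26; +6 tail pad (align 8); size 32, align 8
@0: checksum [4B, align 2] → 4
@4: dst [32B, align 2] → 36
@36: seq [4B, align 2] → 40
@40: proto [8B, align 2] → 48
@48: ttl [72B, align 2] → 120
@120: window [2B, align 2] → 122
@122: port [2B, align 2] → 124
@124: payload_len [4B, align 2] → 128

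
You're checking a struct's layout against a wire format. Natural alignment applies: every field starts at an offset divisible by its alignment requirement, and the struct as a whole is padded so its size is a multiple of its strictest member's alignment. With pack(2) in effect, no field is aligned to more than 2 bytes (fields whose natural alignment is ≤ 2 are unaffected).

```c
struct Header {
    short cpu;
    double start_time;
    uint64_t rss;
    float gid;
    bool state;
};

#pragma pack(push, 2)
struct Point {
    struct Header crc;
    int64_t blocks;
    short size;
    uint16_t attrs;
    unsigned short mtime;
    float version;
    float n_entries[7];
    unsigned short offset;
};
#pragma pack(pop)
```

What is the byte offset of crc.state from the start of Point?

28

Header: @0: cpu [2B, align 2] → 2; +6 pad (align 8); @8: start_time [8B, align 8] → 16; @16: rss [8B, align 8] → 24; @24: gid [4B, align 4] → 28; @28: state [1B, align 1] → 29; +3 tail pad (align 8); size 32, align 8
@0: crc [32B, align 2] → 32
within Header: state at 28
0 + 28 = 28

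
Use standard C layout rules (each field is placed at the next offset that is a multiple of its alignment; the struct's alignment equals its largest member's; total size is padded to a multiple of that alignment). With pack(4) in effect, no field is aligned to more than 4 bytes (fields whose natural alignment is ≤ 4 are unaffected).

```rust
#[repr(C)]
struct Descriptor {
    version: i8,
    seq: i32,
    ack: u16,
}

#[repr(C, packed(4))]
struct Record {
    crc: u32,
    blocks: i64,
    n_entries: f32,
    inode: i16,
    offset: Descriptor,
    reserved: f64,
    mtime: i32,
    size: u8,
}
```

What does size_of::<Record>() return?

48

Descriptor: @0: version [1B, align 1] → 1; +3 pad (align 4); @4: seq [4B, align 4] → 8; @8: ack [2B, align 2] → 10; +2 tail pad (align 4); size 12, align 4
@0: crc [4B, align 4] → 4
@4: blocks [8B, align 4] → 12
@12: n_entries [4B, align 4] → 16
@16: inode [2B, align 2] → 18
+2 pad (align 4)
@20: offset [12B, align 4] → 32
@32: reserved [8B, align 4] → 40
@40: mtime [4B, align 4] → 44
@44: size [1B, align 1] → 45
+3 tail pad (align 4)
size 48, align 4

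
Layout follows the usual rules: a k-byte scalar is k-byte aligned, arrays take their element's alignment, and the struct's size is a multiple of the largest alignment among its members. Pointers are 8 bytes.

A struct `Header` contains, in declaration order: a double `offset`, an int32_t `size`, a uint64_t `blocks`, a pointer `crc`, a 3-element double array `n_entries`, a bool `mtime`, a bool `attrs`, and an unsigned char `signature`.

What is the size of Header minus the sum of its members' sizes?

0..8  offset  (8B, 8-aligned)
8..12  size  (4B, 4-aligned)
12..16  -- padding (4B)
16..24  blocks  (8B, 8-aligned)
24..32  crc  (8B, 8-aligned)
32..56  n_entries  (24B, 8-aligned)
56..57  mtime  (1B, 1-aligned)
57..58  attrs  (1B, 1-aligned)
58..59  signature  (1B, 1-aligned)
59..64  -- tail padding (5B)
sizeof = 64, alignof = 8
data bytes 55, size 64 → padding 9

9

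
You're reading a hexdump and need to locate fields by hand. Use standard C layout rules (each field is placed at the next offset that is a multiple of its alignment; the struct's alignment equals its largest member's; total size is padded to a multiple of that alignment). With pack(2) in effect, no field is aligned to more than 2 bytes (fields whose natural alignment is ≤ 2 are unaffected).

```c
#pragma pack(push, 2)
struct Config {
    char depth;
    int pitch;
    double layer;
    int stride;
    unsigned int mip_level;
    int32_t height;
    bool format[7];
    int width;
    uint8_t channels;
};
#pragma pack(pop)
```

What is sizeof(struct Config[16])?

depth at 0 (size 1, align 1) → ends 1
pad 1 to align 2 for pitch
pitch at 2 (size 4, align 2) → ends 6
layer at 6 (size 8, align 2) → ends 14
stride at 14 (size 4, align 2) → ends 18
mip_level at 18 (size 4, align 2) → ends 22
height at 22 (size 4, align 2) → ends 26
format at 26 (size 7, align 1) → ends 33
pad 1 to align 2 for width
width at 34 (size 4, align 2) → ends 38
channels at 38 (size 1, align 1) → ends 39
tail pad 1 to reach multiple of 2
total 40 bytes, alignment 2
array of 16: 16 × 40 = 640

640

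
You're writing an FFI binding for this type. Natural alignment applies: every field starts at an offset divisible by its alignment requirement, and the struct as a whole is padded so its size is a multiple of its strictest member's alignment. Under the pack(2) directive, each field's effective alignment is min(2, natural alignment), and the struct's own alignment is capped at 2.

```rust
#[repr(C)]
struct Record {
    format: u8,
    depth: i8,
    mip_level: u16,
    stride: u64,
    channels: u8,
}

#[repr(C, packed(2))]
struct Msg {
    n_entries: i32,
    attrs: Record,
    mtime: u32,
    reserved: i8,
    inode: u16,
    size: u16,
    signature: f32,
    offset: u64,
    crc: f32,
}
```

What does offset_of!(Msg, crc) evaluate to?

50

Record: format at 0 (size 1, align 1) → ends 1; depth at 1 (size 1, align 1) → ends 2; mip_level at 2 (size 2, align 2) → ends 4; pad 4 to align 8 for stride; stride at 8 (size 8, align 8) → ends 16; channels at 16 (size 1, align 1) → ends 17; tail pad 7 to reach multiple of 8; total 24 bytes, alignment 8
n_entries at 0 (size 4, align 2) → ends 4
attrs at 4 (size 24, align 2) → ends 28
mtime at 28 (size 4, align 2) → ends 32
reserved at 32 (size 1, align 1) → ends 33
pad 1 to align 2 for inode
inode at 34 (size 2, align 2) → ends 36
size at 36 (size 2, align 2) → ends 38
signature at 38 (size 4, align 2) → ends 42
offset at 42 (size 8, align 2) → ends 50
crc at 50 (size 4, align 2) → ends 54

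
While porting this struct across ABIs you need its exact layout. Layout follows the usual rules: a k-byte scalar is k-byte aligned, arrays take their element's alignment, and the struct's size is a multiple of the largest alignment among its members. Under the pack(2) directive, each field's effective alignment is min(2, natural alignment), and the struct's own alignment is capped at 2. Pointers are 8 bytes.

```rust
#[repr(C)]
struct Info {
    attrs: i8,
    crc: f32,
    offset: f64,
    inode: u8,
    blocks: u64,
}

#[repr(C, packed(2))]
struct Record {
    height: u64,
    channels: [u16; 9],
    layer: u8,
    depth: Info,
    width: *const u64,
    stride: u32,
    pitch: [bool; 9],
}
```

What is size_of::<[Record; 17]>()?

1394

Info: 0..1  attrs  (1B, 1-aligned); 1..4  -- padding (3B); 4..8  crc  (4B, 4-aligned); 8..16  offset  (8B, 8-aligned); 16..17  inode  (1B, 1-aligned); 17..24  -- padding (7B); 24..32  blocks  (8B, 8-aligned); sizeof = 32, alignof = 8
0..8  height  (8B, 2-aligned)
8..26  channels  (18B, 2-aligned)
26..27  layer  (1B, 1-aligned)
27..28  -- padding (1B)
28..60  depth  (32B, 2-aligned)
60..68  width  (8B, 2-aligned)
68..72  stride  (4B, 2-aligned)
72..81  pitch  (9B, 1-aligned)
81..82  -- tail padding (1B)
sizeof = 82, alignof = 2
array of 17: 17 × 82 = 1394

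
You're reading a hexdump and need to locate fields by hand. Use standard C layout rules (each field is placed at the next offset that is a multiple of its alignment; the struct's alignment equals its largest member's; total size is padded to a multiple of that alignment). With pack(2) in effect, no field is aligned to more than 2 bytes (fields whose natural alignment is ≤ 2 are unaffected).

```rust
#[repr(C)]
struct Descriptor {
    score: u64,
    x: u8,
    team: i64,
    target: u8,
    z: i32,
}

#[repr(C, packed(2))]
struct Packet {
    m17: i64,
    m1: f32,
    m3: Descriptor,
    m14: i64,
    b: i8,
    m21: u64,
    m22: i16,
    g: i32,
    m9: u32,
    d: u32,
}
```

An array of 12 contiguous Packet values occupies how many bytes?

912

Descriptor: score at 0 (size 8, align 8) → ends 8; x at 8 (size 1, align 1) → ends 9; pad 7 to align 8 for team; team at 16 (size 8, align 8) → ends 24; target at 24 (size 1, align 1) → ends 25; pad 3 to align 4 for z; z at 28 (size 4, align 4) → ends 32; total 32 bytes, alignment 8
m17 at 0 (size 8, align 2) → ends 8
m1 at 8 (size 4, align 2) → ends 12
m3 at 12 (size 32, align 2) → ends 44
m14 at 44 (size 8, align 2) → ends 52
b at 52 (size 1, align 1) → ends 53
pad 1 to align 2 for m21
m21 at 54 (size 8, align 2) → ends 62
m22 at 62 (size 2, align 2) → ends 64
g at 64 (size 4, align 2) → ends 68
m9 at 68 (size 4, align 2) → ends 72
d at 72 (size 4, align 2) → ends 76
total 76 bytes, alignment 2
array of 12: 12 × 76 = 912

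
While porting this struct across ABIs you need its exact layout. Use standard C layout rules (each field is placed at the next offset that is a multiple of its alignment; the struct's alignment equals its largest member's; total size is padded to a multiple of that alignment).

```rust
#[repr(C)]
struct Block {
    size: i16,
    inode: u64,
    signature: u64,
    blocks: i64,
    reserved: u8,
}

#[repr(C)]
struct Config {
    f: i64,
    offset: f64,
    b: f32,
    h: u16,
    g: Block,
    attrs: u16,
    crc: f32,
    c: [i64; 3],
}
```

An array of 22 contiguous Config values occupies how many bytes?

2112

Block: size at 0 (size 2, align 2) → ends 2; pad 6 to align 8 for inode; inode at 8 (size 8, align 8) → ends 16; signature at 16 (size 8, align 8) → ends 24; blocks at 24 (size 8, align 8) → ends 32; reserved at 32 (size 1, align 1) → ends 33; tail pad 7 to reach multiple of 8; total 40 bytes, alignment 8
f at 0 (size 8, align 8) → ends 8
offset at 8 (size 8, align 8) → ends 16
b at 16 (size 4, align 4) → ends 20
h at 20 (size 2, align 2) → ends 22
pad 2 to align 8 for g
g at 24 (size 40, align 8) → ends 64
attrs at 64 (size 2, align 2) → ends 66
pad 2 to align 4 for crc
crc at 68 (size 4, align 4) → ends 72
c at 72 (size 24, align 8) → ends 96
total 96 bytes, alignment 8
array of 22: 22 × 96 = 2112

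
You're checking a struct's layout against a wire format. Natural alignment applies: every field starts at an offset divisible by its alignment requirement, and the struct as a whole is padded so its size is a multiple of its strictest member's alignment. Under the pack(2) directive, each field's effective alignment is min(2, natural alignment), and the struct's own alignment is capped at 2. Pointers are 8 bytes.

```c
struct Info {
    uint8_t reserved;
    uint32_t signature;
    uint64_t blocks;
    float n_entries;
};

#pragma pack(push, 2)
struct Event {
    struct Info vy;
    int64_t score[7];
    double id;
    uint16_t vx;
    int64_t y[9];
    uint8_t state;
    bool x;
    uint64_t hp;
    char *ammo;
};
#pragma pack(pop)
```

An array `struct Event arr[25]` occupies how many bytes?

4500

Info: 0..1  reserved  (1B, 1-aligned); 1..4  -- padding (3B); 4..8  signature  (4B, 4-aligned); 8..16  blocks  (8B, 8-aligned); 16..20  n_entries  (4B, 4-aligned); 20..24  -- tail padding (4B); sizeof = 24, alignof = 8
0..24  vy  (24B, 2-aligned)
24..80  score  (56B, 2-aligned)
80..88  id  (8B, 2-aligned)
88..90  vx  (2B, 2-aligned)
90..162  y  (72B, 2-aligned)
162..163  state  (1B, 1-aligned)
163..164  x  (1B, 1-aligned)
164..172  hp  (8B, 2-aligned)
172..180  ammo  (8B, 2-aligned)
sizeof = 180, alignof = 2
array of 25: 25 × 180 = 4500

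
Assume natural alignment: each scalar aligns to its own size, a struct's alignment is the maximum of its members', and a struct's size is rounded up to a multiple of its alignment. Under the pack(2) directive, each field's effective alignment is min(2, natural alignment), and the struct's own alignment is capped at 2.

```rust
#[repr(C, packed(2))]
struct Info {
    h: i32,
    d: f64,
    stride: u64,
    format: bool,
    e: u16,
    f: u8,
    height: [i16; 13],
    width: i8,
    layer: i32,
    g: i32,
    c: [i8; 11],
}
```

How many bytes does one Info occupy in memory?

@0: h [4B, align 2] → 4
@4: d [8B, align 2] → 12
@12: stride [8B, align 2] → 20
@20: format [1B, align 1] → 21
+1 pad (align 2)
@22: e [2B, align 2] → 24
@24: f [1B, align 1] → 25
+1 pad (align 2)
@26: height [26B, align 2] → 52
@52: width [1B, align 1] → 53
+1 pad (align 2)
@54: layer [4B, align 2] → 58
@58: g [4B, align 2] → 62
@62: c [11B, align 1] → 73
+1 tail pad (align 2)
size 74, align 2

74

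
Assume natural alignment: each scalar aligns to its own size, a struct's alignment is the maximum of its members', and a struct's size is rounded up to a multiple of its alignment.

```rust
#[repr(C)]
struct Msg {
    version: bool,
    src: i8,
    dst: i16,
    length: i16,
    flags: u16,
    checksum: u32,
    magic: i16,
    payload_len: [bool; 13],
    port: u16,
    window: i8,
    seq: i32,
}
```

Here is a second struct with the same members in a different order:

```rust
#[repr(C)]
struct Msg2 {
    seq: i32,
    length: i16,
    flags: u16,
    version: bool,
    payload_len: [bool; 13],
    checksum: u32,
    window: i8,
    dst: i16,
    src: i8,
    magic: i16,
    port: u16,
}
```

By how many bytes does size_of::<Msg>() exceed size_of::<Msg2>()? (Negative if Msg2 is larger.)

0..1  version  (1B, 1-aligned)
1..2  src  (1B, 1-aligned)
2..4  dst  (2B, 2-aligned)
4..6  length  (2B, 2-aligned)
6..8  flags  (2B, 2-aligned)
8..12  checksum  (4B, 4-aligned)
12..14  magic  (2B, 2-aligned)
14..27  payload_len  (13B, 1-aligned)
27..28  -- padding (1B)
28..30  port  (2B, 2-aligned)
30..31  window  (1B, 1-aligned)
31..32  -- padding (1B)
32..36  seq  (4B, 4-aligned)
sizeof = 36, alignof = 4
— Msg2 —
0..4  seq  (4B, 4-aligned)
4..6  length  (2B, 2-aligned)
6..8  flags  (2B, 2-aligned)
8..9  version  (1B, 1-aligned)
9..22  payload_len  (13B, 1-aligned)
22..24  -- padding (2B)
24..28  checksum  (4B, 4-aligned)
28..29  window  (1B, 1-aligned)
29..30  -- padding (1B)
30..32  dst  (2B, 2-aligned)
32..33  src  (1B, 1-aligned)
33..34  -- padding (1B)
34..36  magic  (2B, 2-aligned)
36..38  port  (2B, 2-aligned)
38..40  -- tail padding (2B)
sizeof = 40, alignof = 4
36 − 40 = -4

-4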